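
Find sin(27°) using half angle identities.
sin(27°) = √((1 - cos 54°)/2) = 0.454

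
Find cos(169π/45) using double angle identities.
cos(169π/45) = cos²169π/90 - sin²169π/90 = 0.7193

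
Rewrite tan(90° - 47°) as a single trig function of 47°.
tan(90° - 47°) = cot(47°)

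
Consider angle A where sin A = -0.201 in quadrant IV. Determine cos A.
cos A = √(1 - sin²A) = 0.9796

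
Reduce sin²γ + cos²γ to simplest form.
sin²γ + cos²γ = 1 (using Pythagorean identity)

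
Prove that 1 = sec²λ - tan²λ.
RHS = 1/cos²λ - sin²λ/cos²λ = (1 - sin²λ)/cos²λ = cos²λ/cos²λ = 1 = LHS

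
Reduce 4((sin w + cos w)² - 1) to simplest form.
4((sin w + cos w)² - 1) = 4(sin(2w)) (using Pythagorean + double angle)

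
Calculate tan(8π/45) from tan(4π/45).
tan(8π/45) = 2 tan 4π/45 / (1 - tan²4π/45) = 0.6249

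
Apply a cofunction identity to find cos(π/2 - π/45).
cos(π/2 - π/45) = sin(π/45) = 0.06976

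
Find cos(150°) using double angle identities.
cos(150°) = cos²75° - sin²75° = -√3/2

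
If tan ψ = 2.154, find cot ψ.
cot ψ = 1/tan ψ = 0.4643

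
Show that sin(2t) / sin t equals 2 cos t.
LHS = 2 sin t cos t / sin t = 2 cos t = RHS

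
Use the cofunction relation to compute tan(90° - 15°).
tan(90° - 15°) = cot(15°) = 2+√3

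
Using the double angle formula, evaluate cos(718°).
cos(718°) = cos²359° - sin²359° = 0.9994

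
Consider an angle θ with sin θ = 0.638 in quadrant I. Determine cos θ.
cos θ = √(1 - sin²θ) = 0.77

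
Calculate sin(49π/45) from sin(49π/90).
sin(49π/45) = 2 sin 49π/90 cos 49π/90 = -0.2756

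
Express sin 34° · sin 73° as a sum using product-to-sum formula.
sin 34° sin 73° = (1/2)[cos(34°-73°) - cos(34°+73°)]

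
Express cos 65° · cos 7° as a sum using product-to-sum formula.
cos 65° cos 7° = (1/2)[cos(65°-7°) + cos(65°+7°)]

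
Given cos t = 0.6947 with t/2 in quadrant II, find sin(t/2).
sin(t/2) = ±√((1 - cos t)/2); positive since t/2 ∈ QII, so sin(t/2) = 0.3907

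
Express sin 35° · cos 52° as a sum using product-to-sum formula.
sin 35° cos 52° = (1/2)[sin(35°+52°) + sin(35°-52°)]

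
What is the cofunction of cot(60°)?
cot(60°) = tan(90° - 60°) = tan(30°)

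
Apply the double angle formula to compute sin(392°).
sin(392°) = 2 sin 196° cos 196° = 0.5299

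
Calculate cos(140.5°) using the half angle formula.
cos(140.5°) = -√((1 + cos 281°)/2) = -0.7716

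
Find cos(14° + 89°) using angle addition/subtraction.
cos(14° + 89°) = cos 14° cos 89° - sin 14° sin 89° = -0.225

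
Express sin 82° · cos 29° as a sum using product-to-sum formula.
sin 82° cos 29° = (1/2)[sin(82°+29°) + sin(82°-29°)]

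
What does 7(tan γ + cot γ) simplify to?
7(tan γ + cot γ) = 7(sec γ csc γ) (using Quotient identities)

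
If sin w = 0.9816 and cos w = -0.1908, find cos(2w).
cos(2w) = cos²w - sin²w = -0.9271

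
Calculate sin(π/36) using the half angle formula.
sin(π/36) = √((1 - cos π/18)/2) = 0.08716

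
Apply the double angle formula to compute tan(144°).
tan(144°) = 2 tan 72° / (1 - tan²72°) = -0.7265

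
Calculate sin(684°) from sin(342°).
sin(684°) = 2 sin 342° cos 342° = -0.5878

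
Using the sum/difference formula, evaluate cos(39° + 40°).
cos(39° + 40°) = cos 39° cos 40° - sin 39° sin 40° = 0.1908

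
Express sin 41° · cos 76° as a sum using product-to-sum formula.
sin 41° cos 76° = (1/2)[sin(41°+76°) + sin(41°-76°)]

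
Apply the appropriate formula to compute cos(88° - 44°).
cos(88° - 44°) = cos 88° cos 44° + sin 88° sin 44° = 0.7193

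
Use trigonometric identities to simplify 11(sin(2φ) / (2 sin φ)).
11(sin(2φ) / (2 sin φ)) = 11(cos φ) (using Double angle)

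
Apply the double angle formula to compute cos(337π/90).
cos(337π/90) = cos²337π/180 - sin²337π/180 = 0.6947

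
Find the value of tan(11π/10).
tan(11π/10) = 0.3249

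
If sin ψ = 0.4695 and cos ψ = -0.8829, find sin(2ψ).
sin(2ψ) = 2 sin ψ cos ψ = -0.829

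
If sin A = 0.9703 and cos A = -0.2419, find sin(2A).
sin(2A) = 2 sin A cos A = -0.4694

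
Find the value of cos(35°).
cos(35°) = 0.8192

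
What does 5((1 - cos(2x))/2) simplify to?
5((1 - cos(2x))/2) = 5(sin²x) (using Power reduction)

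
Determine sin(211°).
sin(211°) = -0.515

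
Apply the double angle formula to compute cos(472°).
cos(472°) = cos²236° - sin²236° = -0.3746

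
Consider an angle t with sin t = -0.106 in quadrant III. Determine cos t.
cos t = ±√(1 - sin²t) = -0.9944 (negative in QIII)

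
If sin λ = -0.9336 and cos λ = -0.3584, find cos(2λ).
cos(2λ) = cos²λ - sin²λ = -0.7432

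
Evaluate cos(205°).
cos(205°) = -0.9063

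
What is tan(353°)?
tan(353°) = -0.1228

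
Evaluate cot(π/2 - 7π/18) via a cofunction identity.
cot(π/2 - 7π/18) = tan(7π/18) = 2.747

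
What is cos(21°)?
cos(21°) = 0.9336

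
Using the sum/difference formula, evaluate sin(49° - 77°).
sin(49° - 77°) = sin 49° cos 77° - cos 49° sin 77° = -0.4695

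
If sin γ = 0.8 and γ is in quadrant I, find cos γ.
cos γ = 0.6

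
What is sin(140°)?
sin(140°) = 0.6428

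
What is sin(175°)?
sin(175°) = 0.08716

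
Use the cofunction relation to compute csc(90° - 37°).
csc(90° - 37°) = sec(37°) = 1.252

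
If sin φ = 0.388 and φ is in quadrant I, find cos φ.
cos φ = 0.9217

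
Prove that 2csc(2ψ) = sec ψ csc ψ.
LHS = 2/sin(2ψ) = 2/(2 sin ψ cos ψ) = 1/(sin ψ cos ψ) = (1/cos ψ)(1/sin ψ) = sec ψ csc ψ = RHS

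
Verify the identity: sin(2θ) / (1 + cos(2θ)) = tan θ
LHS = 2 sin θ cos θ / (2cos²θ) = sin θ/cos θ = tan θ = RHS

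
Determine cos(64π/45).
cos(64π/45) = -0.2419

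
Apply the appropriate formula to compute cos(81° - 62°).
cos(81° - 62°) = cos 81° cos 62° + sin 81° sin 62° = 0.9455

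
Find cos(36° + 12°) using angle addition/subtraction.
cos(36° + 12°) = cos 36° cos 12° - sin 36° sin 12° = 0.6691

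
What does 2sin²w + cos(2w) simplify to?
2sin²w + cos(2w) = 1 (using Double angle)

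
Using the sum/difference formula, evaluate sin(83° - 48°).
sin(83° - 48°) = sin 83° cos 48° - cos 83° sin 48° = 0.5736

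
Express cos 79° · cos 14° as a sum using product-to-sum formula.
cos 79° cos 14° = (1/2)[cos(79°-14°) + cos(79°+14°)]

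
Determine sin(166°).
sin(166°) = 0.2419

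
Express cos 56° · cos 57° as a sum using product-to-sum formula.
cos 56° cos 57° = (1/2)[cos(56°-57°) + cos(56°+57°)]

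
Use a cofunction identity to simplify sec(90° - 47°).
sec(90° - 47°) = csc(47°)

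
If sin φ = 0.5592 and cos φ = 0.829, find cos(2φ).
cos(2φ) = cos²φ - sin²φ = 0.3745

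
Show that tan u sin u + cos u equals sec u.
LHS = sin²u/cos u + cos u = (sin²u + cos²u)/cos u = 1/cos u = sec u = RHS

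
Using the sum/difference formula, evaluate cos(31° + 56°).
cos(31° + 56°) = cos 31° cos 56° - sin 31° sin 56° = 0.05234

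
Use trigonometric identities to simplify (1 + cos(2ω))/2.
(1 + cos(2ω))/2 = cos²ω (using Power reduction)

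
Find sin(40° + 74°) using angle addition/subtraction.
sin(40° + 74°) = sin 40° cos 74° + cos 40° sin 74° = 0.9135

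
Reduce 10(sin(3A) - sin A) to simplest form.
10(sin(3A) - sin A) = 10(2 cos(2A) sin A) (using Sum-to-product)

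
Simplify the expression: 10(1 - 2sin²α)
10(1 - 2sin²α) = 10(cos(2α)) (using Double angle)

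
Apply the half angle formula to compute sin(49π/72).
sin(49π/72) = √((1 - cos 49π/36)/2) = 0.8434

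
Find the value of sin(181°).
sin(181°) = -0.01745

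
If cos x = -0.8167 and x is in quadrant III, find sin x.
sin x = -0.5771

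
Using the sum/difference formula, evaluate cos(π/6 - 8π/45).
cos(π/6 - 8π/45) = cos π/6 cos 8π/45 + sin π/6 sin 8π/45 = 0.9994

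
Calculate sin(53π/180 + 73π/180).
sin(53π/180 + 73π/180) = sin 53π/180 cos 73π/180 + cos 53π/180 sin 73π/180 = 0.809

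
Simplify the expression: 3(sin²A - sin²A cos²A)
3(sin²A - sin²A cos²A) = 3(sin⁴A) (using Factoring)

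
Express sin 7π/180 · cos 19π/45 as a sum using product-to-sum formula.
sin 7π/180 cos 19π/45 = (1/2)[sin(7π/180+19π/45) + sin(7π/180-19π/45)]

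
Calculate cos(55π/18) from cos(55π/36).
cos(55π/18) = cos²55π/36 - sin²55π/36 = -0.9848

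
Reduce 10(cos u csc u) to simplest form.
10(cos u csc u) = 10(cot u) (using Reciprocal + quotient)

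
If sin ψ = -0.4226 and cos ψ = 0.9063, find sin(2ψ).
sin(2ψ) = 2 sin ψ cos ψ = -0.766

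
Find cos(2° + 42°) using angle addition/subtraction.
cos(2° + 42°) = cos 2° cos 42° - sin 2° sin 42° = 0.7193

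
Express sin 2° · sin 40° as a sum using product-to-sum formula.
sin 2° sin 40° = (1/2)[cos(2°-40°) - cos(2°+40°)]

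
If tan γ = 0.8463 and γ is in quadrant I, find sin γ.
sin γ = 0.646 (using tan²γ + 1 = sec²γ)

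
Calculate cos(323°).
cos(323°) = 0.7986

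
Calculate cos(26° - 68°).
cos(26° - 68°) = cos 26° cos 68° + sin 26° sin 68° = 0.7431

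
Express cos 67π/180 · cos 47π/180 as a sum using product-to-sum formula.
cos 67π/180 cos 47π/180 = (1/2)[cos(67π/180-47π/180) + cos(67π/180+47π/180)]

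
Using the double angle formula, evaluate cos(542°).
cos(542°) = cos²271° - sin²271° = -0.9994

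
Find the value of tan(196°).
tan(196°) = 0.2867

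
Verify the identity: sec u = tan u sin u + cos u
RHS = sin²u/cos u + cos u = (sin²u + cos²u)/cos u = 1/cos u = sec u = LHS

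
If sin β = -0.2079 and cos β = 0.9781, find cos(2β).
cos(2β) = cos²β - sin²β = 0.9135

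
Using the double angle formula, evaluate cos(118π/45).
cos(118π/45) = cos²59π/45 - sin²59π/45 = -0.3746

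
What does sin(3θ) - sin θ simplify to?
sin(3θ) - sin θ = 2 cos(2θ) sin θ (using Sum-to-product)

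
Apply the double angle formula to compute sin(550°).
sin(550°) = 2 sin 275° cos 275° = -0.1736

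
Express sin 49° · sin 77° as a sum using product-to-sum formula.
sin 49° sin 77° = (1/2)[cos(49°-77°) - cos(49°+77°)]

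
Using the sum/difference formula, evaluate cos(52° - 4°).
cos(52° - 4°) = cos 52° cos 4° + sin 52° sin 4° = 0.6691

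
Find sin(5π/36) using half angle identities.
sin(5π/36) = √((1 - cos 5π/18)/2) = 0.4226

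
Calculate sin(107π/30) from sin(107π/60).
sin(107π/30) = 2 sin 107π/60 cos 107π/60 = -0.9781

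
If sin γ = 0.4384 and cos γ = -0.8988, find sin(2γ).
sin(2γ) = 2 sin γ cos γ = -0.7881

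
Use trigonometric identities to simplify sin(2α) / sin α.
sin(2α) / sin α = 2 cos α (using Double angle)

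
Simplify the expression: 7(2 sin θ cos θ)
7(2 sin θ cos θ) = 7(sin(2θ)) (using Double angle)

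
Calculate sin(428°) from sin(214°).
sin(428°) = 2 sin 214° cos 214° = 0.9272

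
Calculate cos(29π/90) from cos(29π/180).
cos(29π/90) = cos²29π/180 - sin²29π/180 = 0.5299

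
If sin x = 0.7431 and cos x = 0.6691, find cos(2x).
cos(2x) = cos²x - sin²x = -0.1045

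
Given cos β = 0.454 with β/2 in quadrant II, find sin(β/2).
sin(β/2) = ±√((1 - cos β)/2); positive since β/2 ∈ QII, so sin(β/2) = 0.5225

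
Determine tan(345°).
tan(345°) = -(2-√3)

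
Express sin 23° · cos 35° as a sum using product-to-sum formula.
sin 23° cos 35° = (1/2)[sin(23°+35°) + sin(23°-35°)]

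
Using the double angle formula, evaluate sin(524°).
sin(524°) = 2 sin 262° cos 262° = 0.2756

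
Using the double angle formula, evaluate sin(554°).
sin(554°) = 2 sin 277° cos 277° = -0.2419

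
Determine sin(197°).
sin(197°) = -0.2924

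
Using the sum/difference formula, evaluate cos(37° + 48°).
cos(37° + 48°) = cos 37° cos 48° - sin 37° sin 48° = 0.08716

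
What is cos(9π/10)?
cos(9π/10) = -0.9511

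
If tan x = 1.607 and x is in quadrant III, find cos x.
cos x = -0.5283 (using tan²x + 1 = sec²x)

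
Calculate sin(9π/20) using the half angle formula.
sin(9π/20) = √((1 - cos 9π/10)/2) = 0.9877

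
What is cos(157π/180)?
cos(157π/180) = -0.9205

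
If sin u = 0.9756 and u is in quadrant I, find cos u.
cos u = 0.2196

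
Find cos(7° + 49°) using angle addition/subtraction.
cos(7° + 49°) = cos 7° cos 49° - sin 7° sin 49° = 0.5592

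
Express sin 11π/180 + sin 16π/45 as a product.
sin 11π/180 + sin 16π/45 = 2 sin(5π/24) cos(-53π/360)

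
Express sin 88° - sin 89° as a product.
sin 88° - sin 89° = 2 cos(88.5°) sin(-0.5°)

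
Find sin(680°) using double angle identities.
sin(680°) = 2 sin 340° cos 340° = -0.6428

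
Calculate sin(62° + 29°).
sin(62° + 29°) = sin 62° cos 29° + cos 62° sin 29° = 0.9998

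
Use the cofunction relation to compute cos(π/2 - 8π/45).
cos(π/2 - 8π/45) = sin(8π/45) = 0.5299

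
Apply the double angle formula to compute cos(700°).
cos(700°) = 1 - 2sin²350° = 0.9397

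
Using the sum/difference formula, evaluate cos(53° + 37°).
cos(53° + 37°) = cos 53° cos 37° - sin 53° sin 37° = 0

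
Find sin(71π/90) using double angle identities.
sin(71π/90) = 2 sin 71π/180 cos 71π/180 = 0.6157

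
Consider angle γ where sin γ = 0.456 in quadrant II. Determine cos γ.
cos γ = ±√(1 - sin²γ) = -0.89 (negative in QII)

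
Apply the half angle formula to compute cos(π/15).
cos(π/15) = √((1 + cos 2π/15)/2) = 0.9781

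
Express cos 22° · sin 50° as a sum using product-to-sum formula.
cos 22° sin 50° = (1/2)[sin(22°+50°) - sin(22°-50°)]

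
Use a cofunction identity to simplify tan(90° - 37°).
tan(90° - 37°) = cot(37°)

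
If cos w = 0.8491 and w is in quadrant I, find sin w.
sin w = 0.5282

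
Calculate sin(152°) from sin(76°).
sin(152°) = 2 sin 76° cos 76° = 0.4695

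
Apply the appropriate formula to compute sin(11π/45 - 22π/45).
sin(11π/45 - 22π/45) = sin 11π/45 cos 22π/45 - cos 11π/45 sin 22π/45 = -0.6947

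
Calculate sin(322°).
sin(322°) = -0.6157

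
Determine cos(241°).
cos(241°) = -0.4848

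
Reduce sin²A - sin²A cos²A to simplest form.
sin²A - sin²A cos²A = sin⁴A (using Factoring)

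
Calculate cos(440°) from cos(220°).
cos(440°) = cos²220° - sin²220° = 0.1736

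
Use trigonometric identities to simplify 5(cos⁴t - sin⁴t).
5(cos⁴t - sin⁴t) = 5(cos(2t)) (using Factoring + double angle)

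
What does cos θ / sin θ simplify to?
cos θ / sin θ = cot θ (using Quotient identity)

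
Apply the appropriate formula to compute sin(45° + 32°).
sin(45° + 32°) = sin 45° cos 32° + cos 45° sin 32° = 0.9744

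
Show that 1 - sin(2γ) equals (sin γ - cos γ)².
RHS = sin²γ - 2 sin γ cos γ + cos²γ = (sin²γ + cos²γ) - 2 sin γ cos γ = 1 - sin(2γ) = LHS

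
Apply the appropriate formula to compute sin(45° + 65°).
sin(45° + 65°) = sin 45° cos 65° + cos 45° sin 65° = 0.9397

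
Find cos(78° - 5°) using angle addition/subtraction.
cos(78° - 5°) = cos 78° cos 5° + sin 78° sin 5° = 0.2924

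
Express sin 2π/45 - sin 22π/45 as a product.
sin 2π/45 - sin 22π/45 = 2 cos(4π/15) sin(-2π/9)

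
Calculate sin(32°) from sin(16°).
sin(32°) = 2 sin 16° cos 16° = 0.5299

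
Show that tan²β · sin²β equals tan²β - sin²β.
RHS = sin²β/cos²β - sin²β = sin²β(1/cos²β - 1) = sin²β · (1 - cos²β)/cos²β = sin²β · sin²β/cos²β = sin²β · tan²β = LHS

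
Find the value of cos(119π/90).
cos(119π/90) = -0.5299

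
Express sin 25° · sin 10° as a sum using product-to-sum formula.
sin 25° sin 10° = (1/2)[cos(25°-10°) - cos(25°+10°)]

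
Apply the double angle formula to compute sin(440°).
sin(440°) = 2 sin 220° cos 220° = 0.9848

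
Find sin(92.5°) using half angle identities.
sin(92.5°) = √((1 - cos 185°)/2) = 0.999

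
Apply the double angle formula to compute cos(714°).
cos(714°) = cos²357° - sin²357° = 0.9945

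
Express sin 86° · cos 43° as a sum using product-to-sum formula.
sin 86° cos 43° = (1/2)[sin(86°+43°) + sin(86°-43°)]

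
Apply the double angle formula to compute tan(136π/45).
tan(136π/45) = 2 tan 68π/45 / (1 - tan²68π/45) = 0.06993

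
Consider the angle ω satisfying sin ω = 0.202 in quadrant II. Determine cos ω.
cos ω = ±√(1 - sin²ω) = -0.9794 (negative in QII)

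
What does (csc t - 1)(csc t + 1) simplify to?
(csc t - 1)(csc t + 1) = cot²t (using Diff. of squares)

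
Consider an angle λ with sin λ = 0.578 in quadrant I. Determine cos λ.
cos λ = √(1 - sin²λ) = 0.816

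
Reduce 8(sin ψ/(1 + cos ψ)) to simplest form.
8(sin ψ/(1 + cos ψ)) = 8(tan(ψ/2)) (using Half angle)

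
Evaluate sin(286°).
sin(286°) = -0.9613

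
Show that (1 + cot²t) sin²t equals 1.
LHS = csc²t · sin²t = (1/sin²t) · sin²t = 1 = RHS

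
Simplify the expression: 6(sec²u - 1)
6(sec²u - 1) = 6(tan²u) (using Pythagorean identity)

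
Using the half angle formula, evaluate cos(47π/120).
cos(47π/120) = √((1 + cos 47π/60)/2) = 0.3338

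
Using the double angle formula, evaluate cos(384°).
cos(384°) = cos²192° - sin²192° = 0.9135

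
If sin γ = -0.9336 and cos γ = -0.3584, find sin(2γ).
sin(2γ) = 2 sin γ cos γ = 0.6692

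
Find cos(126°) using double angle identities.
cos(126°) = cos²63° - sin²63° = -0.5878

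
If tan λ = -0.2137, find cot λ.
cot λ = 1/tan λ = -4.679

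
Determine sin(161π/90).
sin(161π/90) = -0.6157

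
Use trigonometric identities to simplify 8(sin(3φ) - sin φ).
8(sin(3φ) - sin φ) = 8(2 cos(2φ) sin φ) (using Sum-to-product)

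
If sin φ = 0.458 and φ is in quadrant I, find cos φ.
cos φ = 0.889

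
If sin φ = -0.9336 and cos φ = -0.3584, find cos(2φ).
cos(2φ) = cos²φ - sin²φ = -0.7432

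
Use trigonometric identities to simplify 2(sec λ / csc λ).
2(sec λ / csc λ) = 2(tan λ) (using Reciprocal identities)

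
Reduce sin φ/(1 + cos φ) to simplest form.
sin φ/(1 + cos φ) = tan(φ/2) (using Half angle)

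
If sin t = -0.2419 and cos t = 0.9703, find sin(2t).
sin(2t) = 2 sin t cos t = -0.4694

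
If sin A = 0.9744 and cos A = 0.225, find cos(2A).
cos(2A) = cos²A - sin²A = -0.8988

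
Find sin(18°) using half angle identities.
sin(18°) = √((1 - cos 36°)/2) = 0.309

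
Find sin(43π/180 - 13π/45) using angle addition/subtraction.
sin(43π/180 - 13π/45) = sin 43π/180 cos 13π/45 - cos 43π/180 sin 13π/45 = -0.1564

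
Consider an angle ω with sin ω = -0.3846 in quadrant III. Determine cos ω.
cos ω = ±√(1 - sin²ω) = -0.9231 (negative in QIII)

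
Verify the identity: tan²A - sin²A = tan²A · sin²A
LHS = sin²A/cos²A - sin²A = sin²A(1/cos²A - 1) = sin²A · (1 - cos²A)/cos²A = sin²A · sin²A/cos²A = sin²A · tan²A = RHS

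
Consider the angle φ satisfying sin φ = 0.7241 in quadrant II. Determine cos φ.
cos φ = ±√(1 - sin²φ) = -0.6897 (negative in QII)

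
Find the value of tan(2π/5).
tan(2π/5) = 3.078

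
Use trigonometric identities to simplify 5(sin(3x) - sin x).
5(sin(3x) - sin x) = 5(2 cos(2x) sin x) (using Sum-to-product)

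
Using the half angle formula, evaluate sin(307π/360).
sin(307π/360) = √((1 - cos 307π/180)/2) = 0.4462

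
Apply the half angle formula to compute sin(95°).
sin(95°) = √((1 - cos 190°)/2) = 0.9962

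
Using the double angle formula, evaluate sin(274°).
sin(274°) = 2 sin 137° cos 137° = -0.9976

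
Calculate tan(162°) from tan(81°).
tan(162°) = 2 tan 81° / (1 - tan²81°) = -0.3249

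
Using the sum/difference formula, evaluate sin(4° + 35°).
sin(4° + 35°) = sin 4° cos 35° + cos 4° sin 35° = 0.6293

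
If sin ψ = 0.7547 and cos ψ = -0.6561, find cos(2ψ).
cos(2ψ) = cos²ψ - sin²ψ = -0.1391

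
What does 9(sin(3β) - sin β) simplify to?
9(sin(3β) - sin β) = 9(2 cos(2β) sin β) (using Sum-to-product)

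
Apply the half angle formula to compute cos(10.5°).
cos(10.5°) = √((1 + cos 21°)/2) = 0.9833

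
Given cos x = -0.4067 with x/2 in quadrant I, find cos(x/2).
cos(x/2) = ±√((1 + cos x)/2); positive since x/2 ∈ QI, so cos(x/2) = 0.5447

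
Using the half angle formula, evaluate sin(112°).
sin(112°) = √((1 - cos 224°)/2) = 0.9272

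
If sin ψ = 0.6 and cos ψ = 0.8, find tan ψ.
tan ψ = sin ψ / cos ψ = 0.75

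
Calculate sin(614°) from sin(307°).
sin(614°) = 2 sin 307° cos 307° = -0.9613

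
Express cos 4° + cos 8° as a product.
cos 4° + cos 8° = 2 cos(6°) cos(-2°)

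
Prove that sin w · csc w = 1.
LHS = sin w · (1/sin w) = 1 = RHS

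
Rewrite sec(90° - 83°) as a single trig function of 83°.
sec(90° - 83°) = csc(83°)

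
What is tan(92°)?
tan(92°) = -28.64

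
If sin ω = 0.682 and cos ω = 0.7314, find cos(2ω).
cos(2ω) = cos²ω - sin²ω = 0.06982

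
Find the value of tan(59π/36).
tan(59π/36) = -2.145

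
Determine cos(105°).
cos(105°) = -(√6-√2)/4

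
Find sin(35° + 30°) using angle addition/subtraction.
sin(35° + 30°) = sin 35° cos 30° + cos 35° sin 30° = 0.9063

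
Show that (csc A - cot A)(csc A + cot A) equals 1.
LHS = csc²A - cot²A = (1 + cot²A) - cot²A = 1 = RHS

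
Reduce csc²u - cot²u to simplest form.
csc²u - cot²u = 1 (using Pythagorean identity)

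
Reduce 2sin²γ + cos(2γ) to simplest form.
2sin²γ + cos(2γ) = 1 (using Double angle)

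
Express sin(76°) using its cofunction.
sin(76°) = cos(90° - 76°) = cos(14°)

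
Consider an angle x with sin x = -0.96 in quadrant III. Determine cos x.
cos x = ±√(1 - sin²x) = -0.28 (negative in QIII)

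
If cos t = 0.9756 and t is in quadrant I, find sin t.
sin t = 0.2196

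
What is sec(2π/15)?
sec(2π/15) = 1.095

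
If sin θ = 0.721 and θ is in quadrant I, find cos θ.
cos θ = 0.6929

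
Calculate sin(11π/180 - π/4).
sin(11π/180 - π/4) = sin 11π/180 cos π/4 - cos 11π/180 sin π/4 = -0.5592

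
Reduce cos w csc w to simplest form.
cos w csc w = cot w (using Reciprocal + quotient)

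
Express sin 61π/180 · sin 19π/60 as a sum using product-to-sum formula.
sin 61π/180 sin 19π/60 = (1/2)[cos(61π/180-19π/60) - cos(61π/180+19π/60)]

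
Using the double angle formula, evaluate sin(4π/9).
sin(4π/9) = 2 sin 2π/9 cos 2π/9 = 0.9848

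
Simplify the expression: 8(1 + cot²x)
8(1 + cot²x) = 8(csc²x) (using Pythagorean identity)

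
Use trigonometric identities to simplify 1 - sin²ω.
1 - sin²ω = cos²ω (using Pythagorean identity)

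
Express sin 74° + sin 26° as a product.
sin 74° + sin 26° = 2 sin(50°) cos(24°)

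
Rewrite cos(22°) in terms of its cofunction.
cos(22°) = sin(90° - 22°) = sin(68°)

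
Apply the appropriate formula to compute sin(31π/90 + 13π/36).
sin(31π/90 + 13π/36) = sin 31π/90 cos 13π/36 + cos 31π/90 sin 13π/36 = 0.7986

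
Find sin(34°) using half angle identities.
sin(34°) = √((1 - cos 68°)/2) = 0.5592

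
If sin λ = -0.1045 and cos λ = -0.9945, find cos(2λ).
cos(2λ) = cos²λ - sin²λ = 0.9781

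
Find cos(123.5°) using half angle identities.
cos(123.5°) = -√((1 + cos 247°)/2) = -0.5519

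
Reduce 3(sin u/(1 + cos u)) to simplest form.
3(sin u/(1 + cos u)) = 3(tan(u/2)) (using Half angle)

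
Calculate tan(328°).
tan(328°) = -0.6249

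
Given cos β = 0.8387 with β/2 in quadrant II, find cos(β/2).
cos(β/2) = ±√((1 + cos β)/2); negative since β/2 ∈ QII, so cos(β/2) = -0.9588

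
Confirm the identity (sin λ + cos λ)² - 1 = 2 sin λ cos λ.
LHS = sin²λ + 2 sin λ cos λ + cos²λ - 1 = (sin²λ + cos²λ) + 2 sin λ cos λ - 1 = 1 + 2 sin λ cos λ - 1 = 2 sin λ cos λ = RHS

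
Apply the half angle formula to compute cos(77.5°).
cos(77.5°) = √((1 + cos 155°)/2) = 0.2164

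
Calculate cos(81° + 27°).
cos(81° + 27°) = cos 81° cos 27° - sin 81° sin 27° = -0.309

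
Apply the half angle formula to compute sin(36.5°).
sin(36.5°) = √((1 - cos 73°)/2) = 0.5948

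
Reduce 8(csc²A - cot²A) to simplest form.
8(csc²A - cot²A) = 8 (using Pythagorean identity)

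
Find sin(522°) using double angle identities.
sin(522°) = 2 sin 261° cos 261° = 0.309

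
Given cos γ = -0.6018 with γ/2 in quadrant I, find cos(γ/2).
cos(γ/2) = ±√((1 + cos γ)/2); positive since γ/2 ∈ QI, so cos(γ/2) = 0.4462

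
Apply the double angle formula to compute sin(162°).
sin(162°) = 2 sin 81° cos 81° = 0.309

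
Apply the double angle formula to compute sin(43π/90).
sin(43π/90) = 2 sin 43π/180 cos 43π/180 = 0.9976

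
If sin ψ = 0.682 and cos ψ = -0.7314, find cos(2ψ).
cos(2ψ) = cos²ψ - sin²ψ = 0.06982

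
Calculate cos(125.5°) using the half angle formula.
cos(125.5°) = -√((1 + cos 251°)/2) = -0.5807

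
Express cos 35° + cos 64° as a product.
cos 35° + cos 64° = 2 cos(49.5°) cos(-14.5°)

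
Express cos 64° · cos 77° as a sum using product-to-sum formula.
cos 64° cos 77° = (1/2)[cos(64°-77°) + cos(64°+77°)]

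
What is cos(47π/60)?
cos(47π/60) = -0.7771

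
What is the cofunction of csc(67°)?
csc(67°) = sec(90° - 67°) = sec(23°)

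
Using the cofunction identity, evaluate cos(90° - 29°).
cos(90° - 29°) = sin(29°) = 0.4848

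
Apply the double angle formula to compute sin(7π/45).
sin(7π/45) = 2 sin 7π/90 cos 7π/90 = 0.4695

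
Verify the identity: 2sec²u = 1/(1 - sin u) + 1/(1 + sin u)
RHS = [(1 + sin u) + (1 - sin u)] / [(1 - sin u)(1 + sin u)] = 2/(1 - sin²u) = 2/cos²u = 2sec²u = LHS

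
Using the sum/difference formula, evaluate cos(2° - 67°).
cos(2° - 67°) = cos 2° cos 67° + sin 2° sin 67° = 0.4226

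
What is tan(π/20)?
tan(π/20) = 0.1584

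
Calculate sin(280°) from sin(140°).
sin(280°) = 2 sin 140° cos 140° = -0.9848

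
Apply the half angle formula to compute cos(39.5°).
cos(39.5°) = √((1 + cos 79°)/2) = 0.7716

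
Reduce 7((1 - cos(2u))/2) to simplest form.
7((1 - cos(2u))/2) = 7(sin²u) (using Power reduction)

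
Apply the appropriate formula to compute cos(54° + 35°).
cos(54° + 35°) = cos 54° cos 35° - sin 54° sin 35° = 0.01745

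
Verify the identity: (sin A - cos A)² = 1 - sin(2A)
LHS = sin²A - 2 sin A cos A + cos²A = (sin²A + cos²A) - 2 sin A cos A = 1 - sin(2A) = RHS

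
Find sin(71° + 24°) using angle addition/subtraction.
sin(71° + 24°) = sin 71° cos 24° + cos 71° sin 24° = 0.9962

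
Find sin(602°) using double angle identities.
sin(602°) = 2 sin 301° cos 301° = -0.8829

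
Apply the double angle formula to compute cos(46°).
cos(46°) = cos²23° - sin²23° = 0.6947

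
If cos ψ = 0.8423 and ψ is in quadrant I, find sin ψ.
sin ψ = 0.539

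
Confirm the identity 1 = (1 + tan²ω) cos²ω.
RHS = sec²ω · cos²ω = (1/cos²ω) · cos²ω = 1 = LHS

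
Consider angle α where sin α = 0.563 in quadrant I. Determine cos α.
cos α = √(1 - sin²α) = 0.8265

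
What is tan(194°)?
tan(194°) = 0.2493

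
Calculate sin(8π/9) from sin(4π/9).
sin(8π/9) = 2 sin 4π/9 cos 4π/9 = 0.342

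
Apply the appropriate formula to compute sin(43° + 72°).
sin(43° + 72°) = sin 43° cos 72° + cos 43° sin 72° = 0.9063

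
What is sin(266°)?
sin(266°) = -0.9976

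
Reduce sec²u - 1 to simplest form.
sec²u - 1 = tan²u (using Pythagorean identity)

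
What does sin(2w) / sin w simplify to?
sin(2w) / sin w = 2 cos w (using Double angle)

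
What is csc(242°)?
csc(242°) = -1.133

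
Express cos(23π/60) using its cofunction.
cos(23π/60) = sin(π/2 - 23π/60) = sin(7π/60)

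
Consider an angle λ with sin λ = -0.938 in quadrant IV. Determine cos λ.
cos λ = √(1 - sin²λ) = 0.3466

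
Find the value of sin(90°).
sin(90°) = 1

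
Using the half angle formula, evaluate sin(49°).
sin(49°) = √((1 - cos 98°)/2) = 0.7547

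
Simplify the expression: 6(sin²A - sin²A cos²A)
6(sin²A - sin²A cos²A) = 6(sin⁴A) (using Factoring)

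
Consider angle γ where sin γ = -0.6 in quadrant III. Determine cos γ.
cos γ = ±√(1 - sin²γ) = -0.8 (negative in QIII)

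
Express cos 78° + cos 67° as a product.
cos 78° + cos 67° = 2 cos(72.5°) cos(5.5°)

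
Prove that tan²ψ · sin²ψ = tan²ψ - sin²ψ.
RHS = sin²ψ/cos²ψ - sin²ψ = sin²ψ(1/cos²ψ - 1) = sin²ψ · (1 - cos²ψ)/cos²ψ = sin²ψ · sin²ψ/cos²ψ = sin²ψ · tan²ψ = LHS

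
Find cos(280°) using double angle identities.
cos(280°) = cos²140° - sin²140° = 0.1736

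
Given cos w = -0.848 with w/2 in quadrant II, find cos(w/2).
cos(w/2) = ±√((1 + cos w)/2); negative since w/2 ∈ QII, so cos(w/2) = -0.2757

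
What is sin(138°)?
sin(138°) = 0.6691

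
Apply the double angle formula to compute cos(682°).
cos(682°) = cos²341° - sin²341° = 0.788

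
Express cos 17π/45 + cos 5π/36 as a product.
cos 17π/45 + cos 5π/36 = 2 cos(31π/120) cos(43π/360)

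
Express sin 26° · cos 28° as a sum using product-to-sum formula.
sin 26° cos 28° = (1/2)[sin(26°+28°) + sin(26°-28°)]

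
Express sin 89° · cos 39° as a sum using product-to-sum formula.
sin 89° cos 39° = (1/2)[sin(89°+39°) + sin(89°-39°)]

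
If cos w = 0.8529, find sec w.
sec w = 1/cos w = 1.172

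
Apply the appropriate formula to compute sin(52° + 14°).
sin(52° + 14°) = sin 52° cos 14° + cos 52° sin 14° = 0.9135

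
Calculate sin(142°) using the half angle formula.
sin(142°) = √((1 - cos 284°)/2) = 0.6157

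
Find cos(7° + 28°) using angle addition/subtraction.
cos(7° + 28°) = cos 7° cos 28° - sin 7° sin 28° = 0.8192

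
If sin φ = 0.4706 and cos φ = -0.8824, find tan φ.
tan φ = sin φ / cos φ = -0.5333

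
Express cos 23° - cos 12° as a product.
cos 23° - cos 12° = -2 sin(17.5°) sin(5.5°)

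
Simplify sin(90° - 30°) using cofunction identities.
sin(90° - 30°) = cos(30°)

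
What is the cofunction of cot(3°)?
cot(3°) = tan(90° - 3°) = tan(87°)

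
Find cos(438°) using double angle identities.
cos(438°) = 2cos²219° - 1 = 0.2079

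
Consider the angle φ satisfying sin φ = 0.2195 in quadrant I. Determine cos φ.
cos φ = √(1 - sin²φ) = 0.9756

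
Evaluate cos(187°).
cos(187°) = -0.9925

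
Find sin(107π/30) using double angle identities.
sin(107π/30) = 2 sin 107π/60 cos 107π/60 = -0.9781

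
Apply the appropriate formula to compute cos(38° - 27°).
cos(38° - 27°) = cos 38° cos 27° + sin 38° sin 27° = 0.9816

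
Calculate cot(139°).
cot(139°) = -1.15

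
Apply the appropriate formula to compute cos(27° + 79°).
cos(27° + 79°) = cos 27° cos 79° - sin 27° sin 79° = -0.2756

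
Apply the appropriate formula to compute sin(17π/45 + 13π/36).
sin(17π/45 + 13π/36) = sin 17π/45 cos 13π/36 + cos 17π/45 sin 13π/36 = 0.7314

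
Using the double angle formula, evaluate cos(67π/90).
cos(67π/90) = cos²67π/180 - sin²67π/180 = -0.6947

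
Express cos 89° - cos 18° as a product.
cos 89° - cos 18° = -2 sin(53.5°) sin(35.5°)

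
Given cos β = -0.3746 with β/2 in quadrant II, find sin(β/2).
sin(β/2) = ±√((1 - cos β)/2); positive since β/2 ∈ QII, so sin(β/2) = 0.829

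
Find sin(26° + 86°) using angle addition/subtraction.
sin(26° + 86°) = sin 26° cos 86° + cos 26° sin 86° = 0.9272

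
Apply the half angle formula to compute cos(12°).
cos(12°) = √((1 + cos 24°)/2) = 0.9781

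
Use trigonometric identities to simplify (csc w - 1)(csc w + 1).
(csc w - 1)(csc w + 1) = cot²w (using Diff. of squares)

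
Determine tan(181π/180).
tan(181π/180) = 0.01746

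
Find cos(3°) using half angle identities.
cos(3°) = √((1 + cos 6°)/2) = 0.9986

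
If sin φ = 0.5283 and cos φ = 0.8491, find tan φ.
tan φ = sin φ / cos φ = 0.6222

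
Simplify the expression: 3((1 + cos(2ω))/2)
3((1 + cos(2ω))/2) = 3(cos²ω) (using Power reduction)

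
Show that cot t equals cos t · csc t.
RHS = cos t · (1/sin t) = cos t/sin t = cot t = LHS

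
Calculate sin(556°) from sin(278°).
sin(556°) = 2 sin 278° cos 278° = -0.2756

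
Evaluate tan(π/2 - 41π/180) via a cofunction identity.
tan(π/2 - 41π/180) = cot(41π/180) = 1.15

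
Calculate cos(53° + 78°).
cos(53° + 78°) = cos 53° cos 78° - sin 53° sin 78° = -0.6561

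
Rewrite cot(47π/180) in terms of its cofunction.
cot(47π/180) = tan(π/2 - 47π/180) = tan(43π/180)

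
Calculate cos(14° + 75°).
cos(14° + 75°) = cos 14° cos 75° - sin 14° sin 75° = 0.01745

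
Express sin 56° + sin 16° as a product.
sin 56° + sin 16° = 2 sin(36°) cos(20°)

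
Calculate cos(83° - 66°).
cos(83° - 66°) = cos 83° cos 66° + sin 83° sin 66° = 0.9563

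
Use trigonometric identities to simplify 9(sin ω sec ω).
9(sin ω sec ω) = 9(tan ω) (using Reciprocal + quotient)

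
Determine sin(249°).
sin(249°) = -0.9336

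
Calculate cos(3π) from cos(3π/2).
cos(3π) = cos²3π/2 - sin²3π/2 = -1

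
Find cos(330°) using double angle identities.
cos(330°) = cos²165° - sin²165° = √3/2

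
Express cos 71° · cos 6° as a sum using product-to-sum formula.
cos 71° cos 6° = (1/2)[cos(71°-6°) + cos(71°+6°)]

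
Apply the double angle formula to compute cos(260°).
cos(260°) = cos²130° - sin²130° = -0.1736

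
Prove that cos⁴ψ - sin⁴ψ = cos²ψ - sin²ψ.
LHS = (cos²ψ - sin²ψ)(cos²ψ + sin²ψ) = (cos²ψ - sin²ψ) · 1 = cos²ψ - sin²ψ = RHS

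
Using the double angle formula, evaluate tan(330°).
tan(330°) = 2 tan 165° / (1 - tan²165°) = -√3/3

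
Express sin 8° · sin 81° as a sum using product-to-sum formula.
sin 8° sin 81° = (1/2)[cos(8°-81°) - cos(8°+81°)]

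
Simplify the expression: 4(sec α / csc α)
4(sec α / csc α) = 4(tan α) (using Reciprocal identities)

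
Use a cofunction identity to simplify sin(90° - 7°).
sin(90° - 7°) = cos(7°)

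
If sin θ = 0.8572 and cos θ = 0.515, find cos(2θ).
cos(2θ) = cos²θ - sin²θ = -0.4696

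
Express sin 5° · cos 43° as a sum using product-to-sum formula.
sin 5° cos 43° = (1/2)[sin(5°+43°) + sin(5°-43°)]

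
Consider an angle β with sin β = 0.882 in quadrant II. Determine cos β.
cos β = ±√(1 - sin²β) = -0.4712 (negative in QII)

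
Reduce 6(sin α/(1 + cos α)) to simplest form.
6(sin α/(1 + cos α)) = 6(tan(α/2)) (using Half angle)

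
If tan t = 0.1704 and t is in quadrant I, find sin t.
sin t = 0.168 (using tan²t + 1 = sec²t)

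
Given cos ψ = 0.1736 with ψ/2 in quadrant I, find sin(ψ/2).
sin(ψ/2) = ±√((1 - cos ψ)/2); positive since ψ/2 ∈ QI, so sin(ψ/2) = 0.6428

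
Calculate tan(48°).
tan(48°) = 1.111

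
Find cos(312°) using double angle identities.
cos(312°) = 1 - 2sin²156° = 0.6691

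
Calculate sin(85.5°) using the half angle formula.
sin(85.5°) = √((1 - cos 171°)/2) = 0.9969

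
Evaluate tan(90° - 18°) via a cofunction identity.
tan(90° - 18°) = cot(18°) = 3.078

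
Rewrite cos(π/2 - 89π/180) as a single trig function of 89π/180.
cos(π/2 - 89π/180) = sin(89π/180)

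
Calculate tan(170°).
tan(170°) = -0.1763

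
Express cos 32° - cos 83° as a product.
cos 32° - cos 83° = -2 sin(57.5°) sin(-25.5°)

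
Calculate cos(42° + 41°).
cos(42° + 41°) = cos 42° cos 41° - sin 42° sin 41° = 0.1219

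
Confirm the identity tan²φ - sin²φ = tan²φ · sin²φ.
LHS = sin²φ/cos²φ - sin²φ = sin²φ(1/cos²φ - 1) = sin²φ · (1 - cos²φ)/cos²φ = sin²φ · sin²φ/cos²φ = sin²φ · tan²φ = RHS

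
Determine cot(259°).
cot(259°) = 0.1944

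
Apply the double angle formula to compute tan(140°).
tan(140°) = 2 tan 70° / (1 - tan²70°) = -0.8391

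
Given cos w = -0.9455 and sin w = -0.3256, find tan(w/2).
tan(w/2) = sin w / (1 + cos w) = -5.974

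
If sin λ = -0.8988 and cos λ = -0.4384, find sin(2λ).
sin(2λ) = 2 sin λ cos λ = 0.7881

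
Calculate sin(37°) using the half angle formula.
sin(37°) = √((1 - cos 74°)/2) = 0.6018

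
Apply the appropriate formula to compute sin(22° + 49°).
sin(22° + 49°) = sin 22° cos 49° + cos 22° sin 49° = 0.9455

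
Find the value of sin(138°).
sin(138°) = 0.6691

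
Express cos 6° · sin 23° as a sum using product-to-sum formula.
cos 6° sin 23° = (1/2)[sin(6°+23°) - sin(6°-23°)]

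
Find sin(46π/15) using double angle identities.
sin(46π/15) = 2 sin 23π/15 cos 23π/15 = -0.2079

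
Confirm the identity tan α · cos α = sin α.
LHS = (sin α/cos α) · cos α = sin α = RHS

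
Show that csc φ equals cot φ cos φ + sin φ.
RHS = cos²φ/sin φ + sin φ = (cos²φ + sin²φ)/sin φ = 1/sin φ = csc φ = LHS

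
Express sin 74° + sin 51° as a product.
sin 74° + sin 51° = 2 sin(62.5°) cos(11.5°)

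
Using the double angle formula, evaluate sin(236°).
sin(236°) = 2 sin 118° cos 118° = -0.829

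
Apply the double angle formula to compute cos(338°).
cos(338°) = 1 - 2sin²169° = 0.9272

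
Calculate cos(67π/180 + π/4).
cos(67π/180 + π/4) = cos 67π/180 cos π/4 - sin 67π/180 sin π/4 = -0.3746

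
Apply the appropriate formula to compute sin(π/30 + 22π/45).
sin(π/30 + 22π/45) = sin π/30 cos 22π/45 + cos π/30 sin 22π/45 = 0.9976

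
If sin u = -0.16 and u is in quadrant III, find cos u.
cos u = -0.9871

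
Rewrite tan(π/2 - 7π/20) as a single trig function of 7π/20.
tan(π/2 - 7π/20) = cot(7π/20)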